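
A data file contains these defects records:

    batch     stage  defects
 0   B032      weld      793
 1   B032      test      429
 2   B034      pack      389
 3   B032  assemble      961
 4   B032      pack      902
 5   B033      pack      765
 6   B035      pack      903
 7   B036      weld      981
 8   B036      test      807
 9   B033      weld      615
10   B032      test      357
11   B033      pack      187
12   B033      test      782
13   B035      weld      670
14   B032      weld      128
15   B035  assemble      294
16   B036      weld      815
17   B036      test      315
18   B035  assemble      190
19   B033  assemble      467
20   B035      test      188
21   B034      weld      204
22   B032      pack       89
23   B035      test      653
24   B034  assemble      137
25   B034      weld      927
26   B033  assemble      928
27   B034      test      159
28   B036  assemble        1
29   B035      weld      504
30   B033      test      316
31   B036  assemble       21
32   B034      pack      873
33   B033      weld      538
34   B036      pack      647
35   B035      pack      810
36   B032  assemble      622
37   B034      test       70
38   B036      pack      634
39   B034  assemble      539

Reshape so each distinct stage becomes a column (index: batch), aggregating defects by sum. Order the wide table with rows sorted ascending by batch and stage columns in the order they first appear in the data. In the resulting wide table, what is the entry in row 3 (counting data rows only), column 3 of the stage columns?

1262

With rows sorted ascending by batch, row 3 is batch=B034. stage columns in first-appearance order: weld, test, pack, assemble; column 3 is pack.
Long rows with batch=B034, stage=pack: 389 + 873 = 1262.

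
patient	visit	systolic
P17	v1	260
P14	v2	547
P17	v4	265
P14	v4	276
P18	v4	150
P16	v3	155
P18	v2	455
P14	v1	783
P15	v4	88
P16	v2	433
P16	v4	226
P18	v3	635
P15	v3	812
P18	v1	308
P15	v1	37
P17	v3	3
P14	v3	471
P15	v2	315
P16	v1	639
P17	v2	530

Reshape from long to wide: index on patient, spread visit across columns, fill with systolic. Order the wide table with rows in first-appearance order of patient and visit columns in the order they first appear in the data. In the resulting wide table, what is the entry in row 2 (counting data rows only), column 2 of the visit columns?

With rows in first-appearance order of patient, row 2 is patient=P14. visit columns in first-appearance order: v1, v2, v4, v3; column 2 is v2.
Long rows with patient=P14, visit=v2: systolic = 547.

547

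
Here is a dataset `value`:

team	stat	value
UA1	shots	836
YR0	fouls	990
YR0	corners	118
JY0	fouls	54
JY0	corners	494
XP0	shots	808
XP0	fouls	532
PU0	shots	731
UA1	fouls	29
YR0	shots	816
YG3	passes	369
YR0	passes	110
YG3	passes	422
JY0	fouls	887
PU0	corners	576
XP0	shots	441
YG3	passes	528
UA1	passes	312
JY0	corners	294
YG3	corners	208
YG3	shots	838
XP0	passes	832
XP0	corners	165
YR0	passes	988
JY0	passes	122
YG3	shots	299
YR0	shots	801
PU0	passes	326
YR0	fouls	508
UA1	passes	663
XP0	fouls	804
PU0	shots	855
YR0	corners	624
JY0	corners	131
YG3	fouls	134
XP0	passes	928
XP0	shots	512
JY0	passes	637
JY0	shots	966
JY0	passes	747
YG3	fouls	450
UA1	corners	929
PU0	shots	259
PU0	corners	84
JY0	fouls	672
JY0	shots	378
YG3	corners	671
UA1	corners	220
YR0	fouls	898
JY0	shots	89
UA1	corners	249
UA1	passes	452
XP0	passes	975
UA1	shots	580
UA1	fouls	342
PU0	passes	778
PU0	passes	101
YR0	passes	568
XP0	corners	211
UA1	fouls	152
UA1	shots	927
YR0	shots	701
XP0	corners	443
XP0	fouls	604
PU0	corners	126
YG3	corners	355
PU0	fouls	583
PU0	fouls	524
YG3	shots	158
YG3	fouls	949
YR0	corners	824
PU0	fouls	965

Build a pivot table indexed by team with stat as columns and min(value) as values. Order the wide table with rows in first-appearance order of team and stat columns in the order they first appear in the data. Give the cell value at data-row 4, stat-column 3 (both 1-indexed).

With rows in first-appearance order of team, row 4 is team=XP0. stat columns in first-appearance order: shots, fouls, corners, passes; column 3 is corners.
Long rows with team=XP0, stat=corners: min(165, 211, 443) = 165.

165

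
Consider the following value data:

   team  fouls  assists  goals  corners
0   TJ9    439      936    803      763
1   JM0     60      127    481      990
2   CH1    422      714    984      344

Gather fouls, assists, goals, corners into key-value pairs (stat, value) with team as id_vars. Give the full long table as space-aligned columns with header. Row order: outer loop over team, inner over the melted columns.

team  stat     value
TJ9   fouls    439  
TJ9   assists  936  
TJ9   goals    803  
TJ9   corners  763  
JM0   fouls    60   
JM0   assists  127  
JM0   goals    481  
JM0   corners  990  
CH1   fouls    422  
CH1   assists  714  
CH1   goals    984  
CH1   corners  344  

Each (team, column) pair becomes one row: 3 × 4 = 12 rows.
For example, (TJ9, fouls) → value=439.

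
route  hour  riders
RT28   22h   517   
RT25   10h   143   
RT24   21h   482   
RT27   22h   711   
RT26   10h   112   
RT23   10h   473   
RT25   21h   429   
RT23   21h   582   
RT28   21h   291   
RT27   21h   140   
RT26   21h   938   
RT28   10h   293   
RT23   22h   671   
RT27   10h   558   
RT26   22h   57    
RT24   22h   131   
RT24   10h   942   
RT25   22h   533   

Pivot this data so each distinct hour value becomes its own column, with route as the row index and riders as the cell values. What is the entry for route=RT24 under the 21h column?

482

Wide layout: rows indexed by route, columns are the 3 distinct hour values (22h, 10h, 21h).
Cell (route=RT24, hour=21h) draws from the long row where route=RT24 and hour=21h, which has riders=482.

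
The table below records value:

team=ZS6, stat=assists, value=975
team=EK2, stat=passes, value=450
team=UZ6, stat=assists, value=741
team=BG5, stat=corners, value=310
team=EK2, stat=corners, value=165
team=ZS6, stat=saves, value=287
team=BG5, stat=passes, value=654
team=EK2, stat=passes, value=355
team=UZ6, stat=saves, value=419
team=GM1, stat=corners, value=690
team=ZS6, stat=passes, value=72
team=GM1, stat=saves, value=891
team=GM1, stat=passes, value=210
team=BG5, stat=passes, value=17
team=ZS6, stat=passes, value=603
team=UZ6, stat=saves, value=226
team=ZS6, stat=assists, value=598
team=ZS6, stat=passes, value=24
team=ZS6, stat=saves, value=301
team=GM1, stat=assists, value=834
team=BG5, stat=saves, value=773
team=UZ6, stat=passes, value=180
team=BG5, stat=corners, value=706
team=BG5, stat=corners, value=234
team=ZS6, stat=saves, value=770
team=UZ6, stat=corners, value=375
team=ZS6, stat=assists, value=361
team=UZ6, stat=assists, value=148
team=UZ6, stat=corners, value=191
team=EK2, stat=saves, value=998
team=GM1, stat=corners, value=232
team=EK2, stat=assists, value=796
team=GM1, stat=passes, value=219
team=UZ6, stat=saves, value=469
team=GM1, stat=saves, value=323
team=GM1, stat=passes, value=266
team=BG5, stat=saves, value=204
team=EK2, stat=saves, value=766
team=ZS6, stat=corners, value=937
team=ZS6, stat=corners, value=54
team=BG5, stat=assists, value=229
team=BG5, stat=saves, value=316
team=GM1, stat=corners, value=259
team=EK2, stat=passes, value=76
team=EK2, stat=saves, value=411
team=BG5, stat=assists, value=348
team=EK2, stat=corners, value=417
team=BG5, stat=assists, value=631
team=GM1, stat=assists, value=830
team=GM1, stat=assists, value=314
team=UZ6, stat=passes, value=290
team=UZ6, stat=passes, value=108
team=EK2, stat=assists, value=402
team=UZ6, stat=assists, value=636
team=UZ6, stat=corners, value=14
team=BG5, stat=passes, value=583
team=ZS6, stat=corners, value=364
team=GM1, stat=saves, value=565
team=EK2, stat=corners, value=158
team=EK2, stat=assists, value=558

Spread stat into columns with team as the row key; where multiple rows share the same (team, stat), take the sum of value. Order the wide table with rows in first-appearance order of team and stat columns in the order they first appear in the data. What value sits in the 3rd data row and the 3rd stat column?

580

With rows in first-appearance order of team, row 3 is team=UZ6. stat columns in first-appearance order: assists, passes, corners, saves; column 3 is corners.
Long rows with team=UZ6, stat=corners: 375 + 191 + 14 = 580.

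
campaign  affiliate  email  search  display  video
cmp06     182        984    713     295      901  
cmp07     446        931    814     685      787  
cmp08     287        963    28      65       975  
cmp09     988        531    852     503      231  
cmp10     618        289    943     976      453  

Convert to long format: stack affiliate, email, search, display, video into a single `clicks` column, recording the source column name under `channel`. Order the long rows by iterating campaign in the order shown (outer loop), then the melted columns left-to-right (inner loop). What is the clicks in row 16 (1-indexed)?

988

25 rows total (5 × 5). Row 16: index ⌊(16-1)/5⌋ = 3 into campaign → cmp09; (16-1) mod 5 = 0 into the melted columns → affiliate.
So row 16 is (cmp09, affiliate, 988); clicks = 988.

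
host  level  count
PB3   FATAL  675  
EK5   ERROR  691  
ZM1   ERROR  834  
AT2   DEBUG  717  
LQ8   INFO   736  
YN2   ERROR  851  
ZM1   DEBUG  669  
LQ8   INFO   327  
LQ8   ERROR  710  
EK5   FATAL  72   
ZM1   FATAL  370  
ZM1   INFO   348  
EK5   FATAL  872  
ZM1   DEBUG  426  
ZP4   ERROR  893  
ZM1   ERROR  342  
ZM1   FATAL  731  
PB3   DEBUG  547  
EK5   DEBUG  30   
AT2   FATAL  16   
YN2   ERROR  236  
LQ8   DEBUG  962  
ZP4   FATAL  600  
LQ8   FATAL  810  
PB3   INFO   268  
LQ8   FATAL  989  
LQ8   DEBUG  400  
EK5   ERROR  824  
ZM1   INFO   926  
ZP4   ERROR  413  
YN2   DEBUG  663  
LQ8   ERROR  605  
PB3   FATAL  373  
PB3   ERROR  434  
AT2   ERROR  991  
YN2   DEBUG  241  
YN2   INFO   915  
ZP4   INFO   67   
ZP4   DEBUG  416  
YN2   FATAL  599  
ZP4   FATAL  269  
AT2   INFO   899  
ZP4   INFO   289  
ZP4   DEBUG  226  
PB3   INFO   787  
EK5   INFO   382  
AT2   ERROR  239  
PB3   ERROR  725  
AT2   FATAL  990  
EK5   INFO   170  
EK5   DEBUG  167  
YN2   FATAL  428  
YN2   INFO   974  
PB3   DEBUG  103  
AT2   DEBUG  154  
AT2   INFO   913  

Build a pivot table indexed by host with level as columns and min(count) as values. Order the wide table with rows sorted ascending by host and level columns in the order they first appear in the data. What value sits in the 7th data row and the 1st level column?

With rows sorted ascending by host, row 7 is host=ZP4. level columns in first-appearance order: FATAL, ERROR, DEBUG, INFO; column 1 is FATAL.
Long rows with host=ZP4, level=FATAL: min(600, 269) = 269.

269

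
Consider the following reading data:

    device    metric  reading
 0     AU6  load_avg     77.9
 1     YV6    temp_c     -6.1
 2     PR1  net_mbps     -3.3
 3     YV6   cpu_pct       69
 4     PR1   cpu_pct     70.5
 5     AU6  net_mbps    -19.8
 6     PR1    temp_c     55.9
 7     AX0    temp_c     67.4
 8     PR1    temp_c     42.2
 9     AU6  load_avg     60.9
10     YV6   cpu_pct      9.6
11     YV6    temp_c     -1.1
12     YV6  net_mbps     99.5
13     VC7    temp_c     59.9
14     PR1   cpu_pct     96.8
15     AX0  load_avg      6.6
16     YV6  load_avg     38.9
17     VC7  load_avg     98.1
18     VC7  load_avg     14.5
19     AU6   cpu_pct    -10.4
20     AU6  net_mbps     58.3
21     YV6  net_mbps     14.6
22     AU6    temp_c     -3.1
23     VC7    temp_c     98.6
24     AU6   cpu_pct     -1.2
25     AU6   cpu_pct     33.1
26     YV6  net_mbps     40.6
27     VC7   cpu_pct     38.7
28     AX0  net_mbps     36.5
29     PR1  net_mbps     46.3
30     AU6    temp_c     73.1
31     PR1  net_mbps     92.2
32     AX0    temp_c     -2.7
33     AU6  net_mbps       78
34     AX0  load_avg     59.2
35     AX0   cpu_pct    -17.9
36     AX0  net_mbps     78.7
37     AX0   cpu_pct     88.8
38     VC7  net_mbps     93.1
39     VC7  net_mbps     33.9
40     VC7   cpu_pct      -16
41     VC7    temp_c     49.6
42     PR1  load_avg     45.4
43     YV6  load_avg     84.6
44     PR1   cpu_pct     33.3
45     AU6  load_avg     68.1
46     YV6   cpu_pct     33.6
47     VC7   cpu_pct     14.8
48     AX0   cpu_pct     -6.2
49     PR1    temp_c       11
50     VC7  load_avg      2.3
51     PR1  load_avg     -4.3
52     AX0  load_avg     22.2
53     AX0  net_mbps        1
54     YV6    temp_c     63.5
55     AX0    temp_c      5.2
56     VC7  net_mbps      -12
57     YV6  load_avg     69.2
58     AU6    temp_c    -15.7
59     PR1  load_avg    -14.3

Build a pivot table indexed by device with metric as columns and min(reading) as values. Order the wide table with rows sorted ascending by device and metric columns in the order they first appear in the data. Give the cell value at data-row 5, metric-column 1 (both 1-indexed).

With rows sorted ascending by device, row 5 is device=YV6. metric columns in first-appearance order: load_avg, temp_c, net_mbps, cpu_pct; column 1 is load_avg.
Long rows with device=YV6, metric=load_avg: min(38.9, 84.6, 69.2) = 38.9.

38.9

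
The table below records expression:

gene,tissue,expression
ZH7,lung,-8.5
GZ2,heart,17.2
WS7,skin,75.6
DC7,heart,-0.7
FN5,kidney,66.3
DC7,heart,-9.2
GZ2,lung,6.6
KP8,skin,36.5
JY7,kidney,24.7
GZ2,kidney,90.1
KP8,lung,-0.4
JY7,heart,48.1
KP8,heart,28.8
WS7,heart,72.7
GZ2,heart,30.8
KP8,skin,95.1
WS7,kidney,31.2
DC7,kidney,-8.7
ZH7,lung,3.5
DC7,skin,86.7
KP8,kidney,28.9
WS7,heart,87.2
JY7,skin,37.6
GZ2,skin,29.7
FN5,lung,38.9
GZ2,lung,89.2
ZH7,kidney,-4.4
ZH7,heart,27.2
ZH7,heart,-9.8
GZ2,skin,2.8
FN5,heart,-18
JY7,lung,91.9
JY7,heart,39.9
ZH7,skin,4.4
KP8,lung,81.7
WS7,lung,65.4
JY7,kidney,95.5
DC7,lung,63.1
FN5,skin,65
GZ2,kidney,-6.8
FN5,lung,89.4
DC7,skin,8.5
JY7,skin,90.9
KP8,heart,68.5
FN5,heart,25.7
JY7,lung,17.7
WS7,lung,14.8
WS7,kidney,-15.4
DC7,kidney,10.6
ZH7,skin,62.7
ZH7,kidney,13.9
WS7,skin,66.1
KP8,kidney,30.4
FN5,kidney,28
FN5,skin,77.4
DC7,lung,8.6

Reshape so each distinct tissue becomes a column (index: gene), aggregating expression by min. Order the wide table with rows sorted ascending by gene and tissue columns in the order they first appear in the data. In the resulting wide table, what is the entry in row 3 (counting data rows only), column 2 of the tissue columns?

With rows sorted ascending by gene, row 3 is gene=GZ2. tissue columns in first-appearance order: lung, heart, skin, kidney; column 2 is heart.
Long rows with gene=GZ2, tissue=heart: min(17.2, 30.8) = 17.2.

17.2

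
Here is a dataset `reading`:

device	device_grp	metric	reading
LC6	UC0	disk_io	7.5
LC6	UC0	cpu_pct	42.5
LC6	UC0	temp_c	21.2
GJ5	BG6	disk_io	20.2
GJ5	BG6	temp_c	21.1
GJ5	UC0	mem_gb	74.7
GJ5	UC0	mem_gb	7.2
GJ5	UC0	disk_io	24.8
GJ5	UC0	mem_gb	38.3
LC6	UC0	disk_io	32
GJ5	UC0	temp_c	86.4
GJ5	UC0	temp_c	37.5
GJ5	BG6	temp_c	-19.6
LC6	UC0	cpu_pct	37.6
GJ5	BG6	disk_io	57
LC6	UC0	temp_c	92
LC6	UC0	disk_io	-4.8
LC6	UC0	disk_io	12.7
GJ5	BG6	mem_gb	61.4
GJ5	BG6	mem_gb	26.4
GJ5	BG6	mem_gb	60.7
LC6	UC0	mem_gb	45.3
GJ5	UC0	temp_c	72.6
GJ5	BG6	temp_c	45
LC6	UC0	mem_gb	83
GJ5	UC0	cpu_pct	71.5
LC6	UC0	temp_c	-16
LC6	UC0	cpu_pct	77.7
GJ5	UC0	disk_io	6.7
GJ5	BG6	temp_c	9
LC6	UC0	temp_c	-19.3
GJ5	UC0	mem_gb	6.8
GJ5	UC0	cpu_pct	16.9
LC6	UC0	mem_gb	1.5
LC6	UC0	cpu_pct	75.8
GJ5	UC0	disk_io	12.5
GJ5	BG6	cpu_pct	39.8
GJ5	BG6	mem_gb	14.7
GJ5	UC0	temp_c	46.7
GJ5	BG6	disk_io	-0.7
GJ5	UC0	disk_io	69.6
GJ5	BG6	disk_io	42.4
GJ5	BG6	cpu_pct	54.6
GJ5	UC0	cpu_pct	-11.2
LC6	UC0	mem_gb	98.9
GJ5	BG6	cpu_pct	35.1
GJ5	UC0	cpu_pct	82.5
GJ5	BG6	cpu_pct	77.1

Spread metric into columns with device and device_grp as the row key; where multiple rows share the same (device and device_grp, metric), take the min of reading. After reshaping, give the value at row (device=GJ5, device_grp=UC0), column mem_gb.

Rows with device=GJ5, device_grp=UC0 and metric=mem_gb: reading values are 74.7, 7.2, 38.3, 6.8.
min(74.7, 7.2, 38.3, 6.8) = 6.8.

6.8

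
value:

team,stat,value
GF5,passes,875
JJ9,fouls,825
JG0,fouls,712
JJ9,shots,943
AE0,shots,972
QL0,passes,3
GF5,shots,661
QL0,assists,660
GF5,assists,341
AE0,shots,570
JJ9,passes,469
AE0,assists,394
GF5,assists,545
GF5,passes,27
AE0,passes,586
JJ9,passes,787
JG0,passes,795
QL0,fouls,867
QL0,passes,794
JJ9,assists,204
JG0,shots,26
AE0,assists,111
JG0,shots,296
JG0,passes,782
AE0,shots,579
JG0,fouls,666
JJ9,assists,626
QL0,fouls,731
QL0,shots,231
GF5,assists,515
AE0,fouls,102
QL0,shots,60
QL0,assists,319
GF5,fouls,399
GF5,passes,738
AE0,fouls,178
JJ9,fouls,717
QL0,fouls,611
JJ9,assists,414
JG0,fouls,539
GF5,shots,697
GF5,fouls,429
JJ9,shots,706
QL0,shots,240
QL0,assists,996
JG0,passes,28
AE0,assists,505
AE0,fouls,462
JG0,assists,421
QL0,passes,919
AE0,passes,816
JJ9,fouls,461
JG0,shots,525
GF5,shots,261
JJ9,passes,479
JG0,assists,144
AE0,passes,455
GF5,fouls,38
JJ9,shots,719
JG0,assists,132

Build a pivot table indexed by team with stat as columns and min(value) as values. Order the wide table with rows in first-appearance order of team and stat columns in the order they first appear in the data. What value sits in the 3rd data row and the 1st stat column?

With rows in first-appearance order of team, row 3 is team=JG0. stat columns in first-appearance order: passes, fouls, shots, assists; column 1 is passes.
Long rows with team=JG0, stat=passes: min(795, 782, 28) = 28.

28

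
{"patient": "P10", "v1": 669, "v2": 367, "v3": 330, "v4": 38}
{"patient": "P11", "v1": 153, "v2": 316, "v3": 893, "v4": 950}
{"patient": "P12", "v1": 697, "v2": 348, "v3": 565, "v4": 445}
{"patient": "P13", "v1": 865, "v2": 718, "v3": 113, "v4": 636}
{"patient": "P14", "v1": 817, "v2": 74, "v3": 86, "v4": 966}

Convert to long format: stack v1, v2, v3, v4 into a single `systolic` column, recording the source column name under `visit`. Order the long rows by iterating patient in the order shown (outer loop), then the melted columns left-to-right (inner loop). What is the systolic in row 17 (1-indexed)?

817

20 rows total (5 × 4). Row 17: index ⌊(17-1)/4⌋ = 4 into patient → P14; (17-1) mod 4 = 0 into the melted columns → v1.
So row 17 is (P14, v1, 817); systolic = 817.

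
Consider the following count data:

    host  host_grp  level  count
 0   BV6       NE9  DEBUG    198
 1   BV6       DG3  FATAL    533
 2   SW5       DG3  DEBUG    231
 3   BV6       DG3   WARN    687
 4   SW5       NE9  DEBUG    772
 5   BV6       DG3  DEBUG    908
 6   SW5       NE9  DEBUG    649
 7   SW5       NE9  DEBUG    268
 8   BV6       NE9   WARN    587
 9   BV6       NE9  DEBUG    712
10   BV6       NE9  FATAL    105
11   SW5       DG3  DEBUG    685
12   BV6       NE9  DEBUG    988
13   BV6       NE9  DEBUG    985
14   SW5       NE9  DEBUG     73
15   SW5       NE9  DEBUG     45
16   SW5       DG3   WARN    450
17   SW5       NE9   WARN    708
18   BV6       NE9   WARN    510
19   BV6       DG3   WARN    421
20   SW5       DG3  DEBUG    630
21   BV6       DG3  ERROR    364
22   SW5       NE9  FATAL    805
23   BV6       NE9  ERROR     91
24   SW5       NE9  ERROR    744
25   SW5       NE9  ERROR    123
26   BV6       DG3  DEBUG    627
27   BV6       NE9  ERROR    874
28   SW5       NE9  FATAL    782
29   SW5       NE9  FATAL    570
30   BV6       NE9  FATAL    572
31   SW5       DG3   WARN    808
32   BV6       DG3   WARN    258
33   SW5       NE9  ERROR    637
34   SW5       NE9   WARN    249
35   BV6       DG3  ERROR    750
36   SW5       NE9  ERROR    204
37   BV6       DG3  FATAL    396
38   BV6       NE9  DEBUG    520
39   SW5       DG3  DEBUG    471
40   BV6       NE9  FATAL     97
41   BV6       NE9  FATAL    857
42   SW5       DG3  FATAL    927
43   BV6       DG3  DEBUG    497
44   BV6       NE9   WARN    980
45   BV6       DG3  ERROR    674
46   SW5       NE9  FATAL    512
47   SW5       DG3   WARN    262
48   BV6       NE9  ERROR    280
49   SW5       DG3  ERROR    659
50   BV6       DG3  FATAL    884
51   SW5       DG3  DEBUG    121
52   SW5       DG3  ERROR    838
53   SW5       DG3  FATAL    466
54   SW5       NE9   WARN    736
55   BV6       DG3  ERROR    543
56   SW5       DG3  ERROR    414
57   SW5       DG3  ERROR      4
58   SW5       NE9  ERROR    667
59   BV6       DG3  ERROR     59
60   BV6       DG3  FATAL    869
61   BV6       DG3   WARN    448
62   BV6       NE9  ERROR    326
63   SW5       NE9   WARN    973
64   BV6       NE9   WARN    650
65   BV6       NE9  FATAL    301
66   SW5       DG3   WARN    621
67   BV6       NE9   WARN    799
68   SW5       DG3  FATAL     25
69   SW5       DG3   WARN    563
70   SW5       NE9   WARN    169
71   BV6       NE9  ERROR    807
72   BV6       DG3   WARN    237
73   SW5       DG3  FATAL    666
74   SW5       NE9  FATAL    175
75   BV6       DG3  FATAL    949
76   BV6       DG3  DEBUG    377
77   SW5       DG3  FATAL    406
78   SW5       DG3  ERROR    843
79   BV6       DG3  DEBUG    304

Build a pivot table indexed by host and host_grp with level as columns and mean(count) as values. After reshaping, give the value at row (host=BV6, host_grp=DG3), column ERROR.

478

Rows with host=BV6, host_grp=DG3 and level=ERROR: count values are 364, 750, 674, 543, 59.
(364 + 750 + 674 + 543 + 59) / 5 = 478.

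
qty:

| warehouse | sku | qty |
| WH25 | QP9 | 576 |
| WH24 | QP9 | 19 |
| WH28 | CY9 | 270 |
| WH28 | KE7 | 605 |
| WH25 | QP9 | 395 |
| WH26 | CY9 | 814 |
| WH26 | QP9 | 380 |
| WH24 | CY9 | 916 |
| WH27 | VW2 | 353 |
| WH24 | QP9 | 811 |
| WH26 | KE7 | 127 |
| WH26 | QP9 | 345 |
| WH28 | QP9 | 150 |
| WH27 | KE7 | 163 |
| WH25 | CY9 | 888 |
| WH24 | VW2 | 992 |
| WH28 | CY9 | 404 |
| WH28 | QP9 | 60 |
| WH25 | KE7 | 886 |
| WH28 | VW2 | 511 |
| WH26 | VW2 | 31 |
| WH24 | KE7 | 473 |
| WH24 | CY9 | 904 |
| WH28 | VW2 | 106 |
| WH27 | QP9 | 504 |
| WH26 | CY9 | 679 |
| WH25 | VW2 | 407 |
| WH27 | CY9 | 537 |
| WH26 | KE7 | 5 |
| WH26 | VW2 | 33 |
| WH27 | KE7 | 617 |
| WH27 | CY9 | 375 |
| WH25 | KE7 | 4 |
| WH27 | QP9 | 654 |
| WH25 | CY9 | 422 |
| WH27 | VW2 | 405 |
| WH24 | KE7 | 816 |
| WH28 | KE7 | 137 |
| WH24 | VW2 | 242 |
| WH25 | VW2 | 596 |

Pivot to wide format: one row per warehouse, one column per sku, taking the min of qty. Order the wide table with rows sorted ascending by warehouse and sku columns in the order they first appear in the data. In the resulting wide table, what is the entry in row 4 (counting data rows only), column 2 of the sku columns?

With rows sorted ascending by warehouse, row 4 is warehouse=WH27. sku columns in first-appearance order: QP9, CY9, KE7, VW2; column 2 is CY9.
Long rows with warehouse=WH27, sku=CY9: min(537, 375) = 375.

375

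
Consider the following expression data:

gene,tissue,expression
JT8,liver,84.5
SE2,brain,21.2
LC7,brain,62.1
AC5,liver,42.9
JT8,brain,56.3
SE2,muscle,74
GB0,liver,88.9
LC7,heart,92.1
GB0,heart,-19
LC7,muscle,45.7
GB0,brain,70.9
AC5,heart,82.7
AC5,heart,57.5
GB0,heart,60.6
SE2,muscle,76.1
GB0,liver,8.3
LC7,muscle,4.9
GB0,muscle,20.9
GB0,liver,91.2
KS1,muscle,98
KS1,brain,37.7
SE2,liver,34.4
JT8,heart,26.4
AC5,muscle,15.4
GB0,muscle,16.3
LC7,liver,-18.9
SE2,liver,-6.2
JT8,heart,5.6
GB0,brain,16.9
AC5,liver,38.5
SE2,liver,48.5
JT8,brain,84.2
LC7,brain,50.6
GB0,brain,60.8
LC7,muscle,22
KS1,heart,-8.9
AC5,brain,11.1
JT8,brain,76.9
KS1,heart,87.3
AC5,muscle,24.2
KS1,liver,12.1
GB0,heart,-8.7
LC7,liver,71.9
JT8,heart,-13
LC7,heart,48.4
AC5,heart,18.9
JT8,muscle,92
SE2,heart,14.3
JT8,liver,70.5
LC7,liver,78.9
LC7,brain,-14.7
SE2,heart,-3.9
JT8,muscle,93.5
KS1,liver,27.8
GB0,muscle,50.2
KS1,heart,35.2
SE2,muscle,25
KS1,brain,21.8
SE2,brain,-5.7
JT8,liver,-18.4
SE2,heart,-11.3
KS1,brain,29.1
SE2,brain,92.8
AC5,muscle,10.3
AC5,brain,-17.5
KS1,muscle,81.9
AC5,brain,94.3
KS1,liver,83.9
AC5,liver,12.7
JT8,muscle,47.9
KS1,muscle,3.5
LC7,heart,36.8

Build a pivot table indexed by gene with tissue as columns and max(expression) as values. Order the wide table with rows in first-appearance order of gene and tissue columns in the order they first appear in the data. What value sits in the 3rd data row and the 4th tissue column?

92.1

With rows in first-appearance order of gene, row 3 is gene=LC7. tissue columns in first-appearance order: liver, brain, muscle, heart; column 4 is heart.
Long rows with gene=LC7, tissue=heart: max(92.1, 48.4, 36.8) = 92.1.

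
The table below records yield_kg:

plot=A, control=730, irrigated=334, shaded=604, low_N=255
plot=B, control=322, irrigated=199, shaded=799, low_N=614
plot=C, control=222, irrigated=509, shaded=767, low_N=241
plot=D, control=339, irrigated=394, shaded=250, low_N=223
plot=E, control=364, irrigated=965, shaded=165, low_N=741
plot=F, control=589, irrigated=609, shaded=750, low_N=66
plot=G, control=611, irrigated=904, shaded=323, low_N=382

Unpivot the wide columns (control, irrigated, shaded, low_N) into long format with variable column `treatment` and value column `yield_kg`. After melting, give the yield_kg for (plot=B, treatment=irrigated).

Unpivoting turns each (plot, wide-column) pair into one long row.
The wide cell at row B, column irrigated holds 199, so the long row (B, irrigated) has yield_kg=199.

199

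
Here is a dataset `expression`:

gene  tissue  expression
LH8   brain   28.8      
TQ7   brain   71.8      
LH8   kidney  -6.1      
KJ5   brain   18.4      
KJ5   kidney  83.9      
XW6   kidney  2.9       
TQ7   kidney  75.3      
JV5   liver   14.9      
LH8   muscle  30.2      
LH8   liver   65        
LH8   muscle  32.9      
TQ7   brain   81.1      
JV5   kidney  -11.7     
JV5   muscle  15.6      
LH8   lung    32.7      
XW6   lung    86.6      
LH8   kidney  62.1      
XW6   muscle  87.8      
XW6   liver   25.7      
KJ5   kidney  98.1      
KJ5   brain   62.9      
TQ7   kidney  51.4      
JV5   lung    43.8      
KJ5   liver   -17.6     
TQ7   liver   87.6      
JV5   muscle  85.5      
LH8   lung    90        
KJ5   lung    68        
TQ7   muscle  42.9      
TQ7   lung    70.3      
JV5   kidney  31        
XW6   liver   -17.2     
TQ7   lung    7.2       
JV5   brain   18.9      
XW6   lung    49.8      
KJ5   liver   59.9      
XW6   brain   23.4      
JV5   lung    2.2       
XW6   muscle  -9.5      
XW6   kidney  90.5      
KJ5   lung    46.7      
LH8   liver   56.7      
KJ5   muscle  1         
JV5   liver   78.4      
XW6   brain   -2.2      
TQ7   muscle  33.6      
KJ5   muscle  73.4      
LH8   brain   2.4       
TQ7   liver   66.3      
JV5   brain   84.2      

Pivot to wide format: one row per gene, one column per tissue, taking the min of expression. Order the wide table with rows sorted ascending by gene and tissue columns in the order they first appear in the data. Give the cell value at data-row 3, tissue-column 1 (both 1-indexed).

2.4

With rows sorted ascending by gene, row 3 is gene=LH8. tissue columns in first-appearance order: brain, kidney, liver, muscle, lung; column 1 is brain.
Long rows with gene=LH8, tissue=brain: min(28.8, 2.4) = 2.4.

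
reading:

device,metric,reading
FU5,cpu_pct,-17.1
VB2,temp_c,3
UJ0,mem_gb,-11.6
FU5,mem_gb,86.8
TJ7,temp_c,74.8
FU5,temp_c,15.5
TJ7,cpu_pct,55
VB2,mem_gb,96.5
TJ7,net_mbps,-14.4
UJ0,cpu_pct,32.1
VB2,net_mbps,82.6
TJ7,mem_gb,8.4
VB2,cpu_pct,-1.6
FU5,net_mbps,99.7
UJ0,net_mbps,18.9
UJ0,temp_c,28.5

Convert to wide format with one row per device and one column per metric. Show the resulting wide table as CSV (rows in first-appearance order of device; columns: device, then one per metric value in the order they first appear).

device,cpu_pct,temp_c,mem_gb,net_mbps
FU5,-17.1,15.5,86.8,99.7
VB2,-1.6,3,96.5,82.6
UJ0,32.1,28.5,-11.6,18.9
TJ7,55,74.8,8.4,-14.4

Columns: device plus the 4 distinct metric values (cpu_pct, temp_c, mem_gb, net_mbps).
For example, row FU5 column cpu_pct takes reading=-17.1 from the long row (FU5, cpu_pct).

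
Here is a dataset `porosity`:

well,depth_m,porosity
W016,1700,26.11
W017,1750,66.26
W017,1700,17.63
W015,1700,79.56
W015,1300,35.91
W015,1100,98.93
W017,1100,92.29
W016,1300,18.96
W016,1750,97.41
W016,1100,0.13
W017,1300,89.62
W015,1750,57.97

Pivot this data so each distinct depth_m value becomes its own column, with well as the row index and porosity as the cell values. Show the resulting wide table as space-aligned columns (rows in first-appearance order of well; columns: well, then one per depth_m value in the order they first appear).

well  1700   1750   1300   1100 
W016  26.11  97.41  18.96  0.13 
W017  17.63  66.26  89.62  92.29
W015  79.56  57.97  35.91  98.93

Columns: well plus the 4 distinct depth_m values (1700, 1750, 1300, 1100).
For example, row W016 column 1700 takes porosity=26.11 from the long row (W016, 1700).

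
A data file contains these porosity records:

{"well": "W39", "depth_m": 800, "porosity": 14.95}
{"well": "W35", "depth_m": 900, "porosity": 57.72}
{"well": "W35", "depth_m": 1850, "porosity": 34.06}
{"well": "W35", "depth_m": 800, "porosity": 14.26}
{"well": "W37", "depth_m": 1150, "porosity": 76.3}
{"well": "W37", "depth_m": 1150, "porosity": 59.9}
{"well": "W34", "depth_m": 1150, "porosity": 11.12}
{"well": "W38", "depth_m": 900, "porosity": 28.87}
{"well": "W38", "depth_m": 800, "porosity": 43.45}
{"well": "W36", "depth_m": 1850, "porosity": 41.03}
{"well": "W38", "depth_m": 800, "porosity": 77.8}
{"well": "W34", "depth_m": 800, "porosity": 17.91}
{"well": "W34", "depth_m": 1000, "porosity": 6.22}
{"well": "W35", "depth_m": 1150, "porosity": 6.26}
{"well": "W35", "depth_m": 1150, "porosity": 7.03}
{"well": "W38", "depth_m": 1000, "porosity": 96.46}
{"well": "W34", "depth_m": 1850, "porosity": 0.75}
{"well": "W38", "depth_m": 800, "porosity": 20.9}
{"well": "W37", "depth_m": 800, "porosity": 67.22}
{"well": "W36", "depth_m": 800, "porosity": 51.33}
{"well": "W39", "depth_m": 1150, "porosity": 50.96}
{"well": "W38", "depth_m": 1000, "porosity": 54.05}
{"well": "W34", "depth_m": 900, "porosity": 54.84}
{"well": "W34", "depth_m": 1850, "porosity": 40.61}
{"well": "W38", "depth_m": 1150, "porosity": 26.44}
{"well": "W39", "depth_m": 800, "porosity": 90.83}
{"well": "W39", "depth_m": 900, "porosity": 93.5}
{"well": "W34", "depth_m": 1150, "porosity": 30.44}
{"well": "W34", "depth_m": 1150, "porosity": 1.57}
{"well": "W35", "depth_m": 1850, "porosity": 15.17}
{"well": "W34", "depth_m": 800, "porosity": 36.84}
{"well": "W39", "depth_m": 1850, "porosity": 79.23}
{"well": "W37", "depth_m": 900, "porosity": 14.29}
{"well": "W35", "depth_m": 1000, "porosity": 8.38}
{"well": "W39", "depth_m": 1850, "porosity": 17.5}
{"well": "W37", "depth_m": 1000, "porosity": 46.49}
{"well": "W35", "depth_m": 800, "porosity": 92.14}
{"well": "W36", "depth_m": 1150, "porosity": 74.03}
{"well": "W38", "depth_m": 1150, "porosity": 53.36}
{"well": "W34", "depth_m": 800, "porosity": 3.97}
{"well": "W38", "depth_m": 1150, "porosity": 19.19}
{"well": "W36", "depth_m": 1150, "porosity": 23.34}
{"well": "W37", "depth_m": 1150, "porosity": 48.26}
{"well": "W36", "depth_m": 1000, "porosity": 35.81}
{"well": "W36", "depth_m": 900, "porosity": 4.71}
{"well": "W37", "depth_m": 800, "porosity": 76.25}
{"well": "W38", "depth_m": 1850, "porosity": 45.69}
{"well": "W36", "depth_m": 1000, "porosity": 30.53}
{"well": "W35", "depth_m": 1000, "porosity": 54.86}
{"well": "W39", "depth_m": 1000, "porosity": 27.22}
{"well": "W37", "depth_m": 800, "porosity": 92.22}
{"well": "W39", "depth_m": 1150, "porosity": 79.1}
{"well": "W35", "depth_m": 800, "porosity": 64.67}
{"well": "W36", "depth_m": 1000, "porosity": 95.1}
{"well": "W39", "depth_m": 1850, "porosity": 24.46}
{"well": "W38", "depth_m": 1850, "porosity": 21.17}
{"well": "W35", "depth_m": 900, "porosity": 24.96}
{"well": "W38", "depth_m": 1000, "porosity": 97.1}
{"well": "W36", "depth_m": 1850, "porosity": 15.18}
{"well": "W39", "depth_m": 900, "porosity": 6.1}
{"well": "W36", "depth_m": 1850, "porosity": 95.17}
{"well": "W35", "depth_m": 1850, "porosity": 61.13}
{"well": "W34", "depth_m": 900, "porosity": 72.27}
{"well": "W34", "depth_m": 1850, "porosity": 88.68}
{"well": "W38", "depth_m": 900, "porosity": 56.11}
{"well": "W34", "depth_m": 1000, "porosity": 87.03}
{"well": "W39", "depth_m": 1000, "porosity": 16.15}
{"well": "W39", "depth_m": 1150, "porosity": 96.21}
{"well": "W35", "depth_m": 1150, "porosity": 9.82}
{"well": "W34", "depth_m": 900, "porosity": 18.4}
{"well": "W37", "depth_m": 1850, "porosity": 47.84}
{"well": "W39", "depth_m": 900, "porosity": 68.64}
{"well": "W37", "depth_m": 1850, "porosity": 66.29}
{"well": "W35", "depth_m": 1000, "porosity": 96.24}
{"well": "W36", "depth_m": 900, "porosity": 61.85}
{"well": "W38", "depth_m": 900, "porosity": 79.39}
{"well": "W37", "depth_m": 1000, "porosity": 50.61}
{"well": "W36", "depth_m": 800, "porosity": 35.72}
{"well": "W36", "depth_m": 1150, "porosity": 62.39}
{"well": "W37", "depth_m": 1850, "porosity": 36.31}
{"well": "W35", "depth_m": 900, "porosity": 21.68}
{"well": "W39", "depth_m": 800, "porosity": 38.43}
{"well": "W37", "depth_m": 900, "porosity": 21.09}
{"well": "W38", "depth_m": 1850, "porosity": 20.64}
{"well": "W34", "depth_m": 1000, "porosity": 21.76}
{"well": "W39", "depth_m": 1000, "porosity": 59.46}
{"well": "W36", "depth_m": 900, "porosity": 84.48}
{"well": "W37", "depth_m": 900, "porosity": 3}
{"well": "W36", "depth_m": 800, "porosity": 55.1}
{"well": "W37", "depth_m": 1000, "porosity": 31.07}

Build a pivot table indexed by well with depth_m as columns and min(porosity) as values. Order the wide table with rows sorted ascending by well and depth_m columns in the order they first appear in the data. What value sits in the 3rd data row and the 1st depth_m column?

35.72

With rows sorted ascending by well, row 3 is well=W36. depth_m columns in first-appearance order: 800, 900, 1850, 1150, 1000; column 1 is 800.
Long rows with well=W36, depth_m=800: min(51.33, 35.72, 55.1) = 35.72.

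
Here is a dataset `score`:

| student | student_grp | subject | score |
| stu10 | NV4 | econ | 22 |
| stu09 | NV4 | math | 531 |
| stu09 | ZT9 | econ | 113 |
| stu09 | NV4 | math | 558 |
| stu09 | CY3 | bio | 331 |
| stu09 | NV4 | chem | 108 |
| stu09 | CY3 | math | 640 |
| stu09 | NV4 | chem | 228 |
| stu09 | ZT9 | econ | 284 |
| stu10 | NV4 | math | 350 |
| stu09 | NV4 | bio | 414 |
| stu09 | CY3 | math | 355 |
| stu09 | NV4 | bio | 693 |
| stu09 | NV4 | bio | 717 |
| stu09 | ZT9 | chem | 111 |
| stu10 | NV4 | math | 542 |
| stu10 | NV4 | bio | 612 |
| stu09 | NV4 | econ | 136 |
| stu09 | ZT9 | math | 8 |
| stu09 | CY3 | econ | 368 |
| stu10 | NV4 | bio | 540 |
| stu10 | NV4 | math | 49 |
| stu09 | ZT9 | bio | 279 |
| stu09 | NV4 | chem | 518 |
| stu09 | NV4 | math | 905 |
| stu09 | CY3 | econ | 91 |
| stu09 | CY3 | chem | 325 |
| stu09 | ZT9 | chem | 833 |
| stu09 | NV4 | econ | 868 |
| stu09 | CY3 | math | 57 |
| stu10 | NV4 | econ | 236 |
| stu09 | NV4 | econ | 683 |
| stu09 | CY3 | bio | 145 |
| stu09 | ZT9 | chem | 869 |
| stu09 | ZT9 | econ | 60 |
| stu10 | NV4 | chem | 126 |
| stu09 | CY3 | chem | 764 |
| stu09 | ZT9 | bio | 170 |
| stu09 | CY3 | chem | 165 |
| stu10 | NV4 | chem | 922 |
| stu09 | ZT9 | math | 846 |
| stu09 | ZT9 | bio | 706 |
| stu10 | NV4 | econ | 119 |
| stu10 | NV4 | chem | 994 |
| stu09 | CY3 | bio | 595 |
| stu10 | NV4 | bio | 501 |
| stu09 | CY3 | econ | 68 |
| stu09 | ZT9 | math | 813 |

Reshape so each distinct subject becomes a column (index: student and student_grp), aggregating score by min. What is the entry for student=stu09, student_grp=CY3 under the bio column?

145

Rows with student=stu09, student_grp=CY3 and subject=bio: score values are 331, 145, 595.
min(331, 145, 595) = 145.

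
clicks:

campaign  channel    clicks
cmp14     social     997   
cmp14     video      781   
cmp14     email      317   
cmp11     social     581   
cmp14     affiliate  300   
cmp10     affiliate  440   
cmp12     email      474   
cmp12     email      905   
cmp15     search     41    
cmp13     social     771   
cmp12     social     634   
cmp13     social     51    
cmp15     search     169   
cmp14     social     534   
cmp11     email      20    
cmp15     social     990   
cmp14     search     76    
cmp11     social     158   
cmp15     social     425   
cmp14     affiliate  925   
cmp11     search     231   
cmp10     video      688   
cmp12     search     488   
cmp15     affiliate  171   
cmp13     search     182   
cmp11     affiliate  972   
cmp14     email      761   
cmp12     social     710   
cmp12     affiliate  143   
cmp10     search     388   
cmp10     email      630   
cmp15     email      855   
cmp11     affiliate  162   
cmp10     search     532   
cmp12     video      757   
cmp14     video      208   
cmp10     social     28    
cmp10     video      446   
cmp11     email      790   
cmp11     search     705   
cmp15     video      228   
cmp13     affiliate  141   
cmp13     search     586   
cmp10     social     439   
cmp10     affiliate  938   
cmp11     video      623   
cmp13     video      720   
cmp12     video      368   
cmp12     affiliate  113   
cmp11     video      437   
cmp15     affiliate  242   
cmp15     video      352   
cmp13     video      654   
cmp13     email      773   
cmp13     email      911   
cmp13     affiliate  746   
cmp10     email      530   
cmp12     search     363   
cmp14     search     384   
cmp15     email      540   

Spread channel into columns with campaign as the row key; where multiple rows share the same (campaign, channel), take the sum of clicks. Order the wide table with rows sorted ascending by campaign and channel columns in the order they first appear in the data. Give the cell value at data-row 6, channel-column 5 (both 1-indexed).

With rows sorted ascending by campaign, row 6 is campaign=cmp15. channel columns in first-appearance order: social, video, email, affiliate, search; column 5 is search.
Long rows with campaign=cmp15, channel=search: 41 + 169 = 210.

210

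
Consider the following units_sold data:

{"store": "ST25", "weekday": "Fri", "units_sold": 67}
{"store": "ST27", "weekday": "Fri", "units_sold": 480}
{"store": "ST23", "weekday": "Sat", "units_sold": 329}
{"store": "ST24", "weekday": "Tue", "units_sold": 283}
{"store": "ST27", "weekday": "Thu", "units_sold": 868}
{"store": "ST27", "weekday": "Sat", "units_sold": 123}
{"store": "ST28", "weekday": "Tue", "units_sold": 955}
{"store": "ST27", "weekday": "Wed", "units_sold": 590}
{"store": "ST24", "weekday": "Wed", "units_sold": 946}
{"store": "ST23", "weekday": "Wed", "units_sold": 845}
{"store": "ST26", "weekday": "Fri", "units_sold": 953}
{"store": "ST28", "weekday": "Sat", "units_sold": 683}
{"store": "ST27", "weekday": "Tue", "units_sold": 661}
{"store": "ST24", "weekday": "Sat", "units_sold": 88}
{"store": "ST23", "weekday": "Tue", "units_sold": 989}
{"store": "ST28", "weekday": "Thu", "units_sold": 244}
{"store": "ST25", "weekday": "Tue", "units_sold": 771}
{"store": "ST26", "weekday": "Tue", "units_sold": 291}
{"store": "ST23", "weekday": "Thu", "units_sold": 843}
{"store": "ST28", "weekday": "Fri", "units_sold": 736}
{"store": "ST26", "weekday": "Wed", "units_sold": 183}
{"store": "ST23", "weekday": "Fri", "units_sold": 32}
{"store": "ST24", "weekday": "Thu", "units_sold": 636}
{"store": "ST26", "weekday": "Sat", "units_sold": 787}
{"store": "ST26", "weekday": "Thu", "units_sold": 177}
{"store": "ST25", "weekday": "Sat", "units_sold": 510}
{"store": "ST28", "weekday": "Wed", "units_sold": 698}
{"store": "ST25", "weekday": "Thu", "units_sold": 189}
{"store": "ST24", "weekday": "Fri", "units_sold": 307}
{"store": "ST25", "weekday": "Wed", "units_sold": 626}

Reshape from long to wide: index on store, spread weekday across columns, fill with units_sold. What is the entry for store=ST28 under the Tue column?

Wide layout: rows indexed by store, columns are the 5 distinct weekday values (Fri, Sat, Tue, Thu, Wed).
Cell (store=ST28, weekday=Tue) draws from the long row where store=ST28 and weekday=Tue, which has units_sold=955.

955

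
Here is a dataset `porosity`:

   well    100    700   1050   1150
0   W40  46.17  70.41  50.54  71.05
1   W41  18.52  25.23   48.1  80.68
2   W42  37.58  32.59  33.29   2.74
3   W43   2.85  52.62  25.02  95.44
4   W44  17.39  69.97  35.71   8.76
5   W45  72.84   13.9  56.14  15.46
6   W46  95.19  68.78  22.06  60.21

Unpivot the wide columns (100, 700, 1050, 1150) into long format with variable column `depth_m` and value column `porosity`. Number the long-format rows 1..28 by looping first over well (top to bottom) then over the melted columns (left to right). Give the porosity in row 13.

28 rows total (7 × 4). Row 13: index ⌊(13-1)/4⌋ = 3 into well → W43; (13-1) mod 4 = 0 into the melted columns → 100.
So row 13 is (W43, 100, 2.85); porosity = 2.85.

2.85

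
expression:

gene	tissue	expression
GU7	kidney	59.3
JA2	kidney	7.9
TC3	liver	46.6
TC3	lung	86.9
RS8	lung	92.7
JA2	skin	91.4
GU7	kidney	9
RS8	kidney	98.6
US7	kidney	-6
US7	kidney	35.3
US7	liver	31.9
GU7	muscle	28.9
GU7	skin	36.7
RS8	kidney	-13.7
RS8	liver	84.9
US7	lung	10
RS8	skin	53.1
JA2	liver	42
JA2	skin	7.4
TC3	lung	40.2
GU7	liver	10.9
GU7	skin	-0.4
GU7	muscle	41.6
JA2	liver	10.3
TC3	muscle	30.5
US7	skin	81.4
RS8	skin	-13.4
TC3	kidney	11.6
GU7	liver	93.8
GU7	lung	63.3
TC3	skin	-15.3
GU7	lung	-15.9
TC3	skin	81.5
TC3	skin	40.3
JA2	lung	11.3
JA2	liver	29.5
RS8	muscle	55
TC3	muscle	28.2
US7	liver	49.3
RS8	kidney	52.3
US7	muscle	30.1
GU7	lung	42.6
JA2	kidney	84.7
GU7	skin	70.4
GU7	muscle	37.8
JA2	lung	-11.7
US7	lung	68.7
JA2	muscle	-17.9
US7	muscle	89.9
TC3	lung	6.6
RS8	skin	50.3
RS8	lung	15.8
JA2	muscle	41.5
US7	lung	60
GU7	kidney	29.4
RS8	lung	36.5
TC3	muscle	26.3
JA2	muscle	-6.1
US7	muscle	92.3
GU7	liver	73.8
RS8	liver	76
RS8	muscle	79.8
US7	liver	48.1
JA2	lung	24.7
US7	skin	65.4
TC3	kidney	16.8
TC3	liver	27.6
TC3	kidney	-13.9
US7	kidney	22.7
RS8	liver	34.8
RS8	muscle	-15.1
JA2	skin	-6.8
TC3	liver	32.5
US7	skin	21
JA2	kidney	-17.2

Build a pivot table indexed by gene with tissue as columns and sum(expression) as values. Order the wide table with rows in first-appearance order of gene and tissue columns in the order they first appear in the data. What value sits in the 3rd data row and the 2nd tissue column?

With rows in first-appearance order of gene, row 3 is gene=TC3. tissue columns in first-appearance order: kidney, liver, lung, skin, muscle; column 2 is liver.
Long rows with gene=TC3, tissue=liver: 46.6 + 27.6 + 32.5 = 106.7.

106.7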